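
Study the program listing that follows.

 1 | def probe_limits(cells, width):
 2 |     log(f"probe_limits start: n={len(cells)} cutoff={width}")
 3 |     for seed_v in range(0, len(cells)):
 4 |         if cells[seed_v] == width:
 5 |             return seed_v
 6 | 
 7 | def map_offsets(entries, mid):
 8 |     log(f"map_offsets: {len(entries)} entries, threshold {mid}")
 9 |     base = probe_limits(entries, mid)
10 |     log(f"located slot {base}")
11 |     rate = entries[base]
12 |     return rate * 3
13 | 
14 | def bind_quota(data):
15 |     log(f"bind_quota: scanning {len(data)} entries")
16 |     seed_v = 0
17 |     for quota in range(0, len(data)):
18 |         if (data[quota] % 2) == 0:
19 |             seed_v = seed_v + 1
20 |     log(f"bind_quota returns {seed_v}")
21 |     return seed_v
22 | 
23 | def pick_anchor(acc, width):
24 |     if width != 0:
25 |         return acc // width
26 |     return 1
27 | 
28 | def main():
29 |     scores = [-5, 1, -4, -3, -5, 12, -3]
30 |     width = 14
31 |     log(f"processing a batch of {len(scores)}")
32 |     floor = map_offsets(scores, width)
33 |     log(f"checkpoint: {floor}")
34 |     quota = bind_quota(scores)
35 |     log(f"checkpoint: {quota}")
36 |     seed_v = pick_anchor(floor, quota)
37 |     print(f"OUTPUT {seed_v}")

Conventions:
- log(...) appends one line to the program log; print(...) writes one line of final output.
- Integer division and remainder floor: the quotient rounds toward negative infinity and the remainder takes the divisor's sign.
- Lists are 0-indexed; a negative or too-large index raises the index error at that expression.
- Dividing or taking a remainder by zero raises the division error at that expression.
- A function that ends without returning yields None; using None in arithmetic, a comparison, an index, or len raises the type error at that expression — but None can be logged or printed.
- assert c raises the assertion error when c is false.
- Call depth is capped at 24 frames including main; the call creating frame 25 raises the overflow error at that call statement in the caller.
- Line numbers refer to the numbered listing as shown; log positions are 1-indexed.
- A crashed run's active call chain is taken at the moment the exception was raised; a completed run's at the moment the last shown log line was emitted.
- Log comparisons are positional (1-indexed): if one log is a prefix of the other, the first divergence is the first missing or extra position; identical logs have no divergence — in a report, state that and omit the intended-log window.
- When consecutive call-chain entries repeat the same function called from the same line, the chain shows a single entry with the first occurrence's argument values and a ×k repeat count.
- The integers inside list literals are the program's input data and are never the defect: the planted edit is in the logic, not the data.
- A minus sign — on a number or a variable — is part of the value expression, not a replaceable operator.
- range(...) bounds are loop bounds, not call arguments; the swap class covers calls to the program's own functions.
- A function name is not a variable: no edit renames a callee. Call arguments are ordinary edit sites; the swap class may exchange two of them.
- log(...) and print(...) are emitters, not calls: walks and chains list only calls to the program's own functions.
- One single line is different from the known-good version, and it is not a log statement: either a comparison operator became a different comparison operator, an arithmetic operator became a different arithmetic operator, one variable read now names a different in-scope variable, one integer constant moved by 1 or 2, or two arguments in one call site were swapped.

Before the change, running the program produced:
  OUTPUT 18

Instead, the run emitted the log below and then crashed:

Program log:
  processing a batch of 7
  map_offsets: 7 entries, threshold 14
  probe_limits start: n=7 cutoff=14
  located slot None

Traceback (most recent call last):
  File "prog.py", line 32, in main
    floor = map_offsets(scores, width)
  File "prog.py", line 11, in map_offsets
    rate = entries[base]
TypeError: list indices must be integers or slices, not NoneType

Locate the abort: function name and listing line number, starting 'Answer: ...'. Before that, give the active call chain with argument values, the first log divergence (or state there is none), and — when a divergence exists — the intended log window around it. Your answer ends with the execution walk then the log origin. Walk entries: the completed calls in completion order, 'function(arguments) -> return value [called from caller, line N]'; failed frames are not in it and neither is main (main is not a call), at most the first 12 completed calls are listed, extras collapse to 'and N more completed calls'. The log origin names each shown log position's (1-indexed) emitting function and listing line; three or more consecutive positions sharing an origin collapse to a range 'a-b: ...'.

Answer: the error was raised in map_offsets, line 11.
Key observation: The earliest visible damage is log position 2 — 'map_offsets: 7 entries, threshold 14' rather than the intended 'map_offsets: 7 entries, threshold 12'.
Call chain: main -> map_offsets([-5, 1, -4, -3, -5, 12, -3], 14) (called at line 32).
First divergence: position 2 — shown 'map_offsets: 7 entries, threshold 14', intended 'map_offsets: 7 entries, threshold 12'.
Intended log window:
  1: processing a batch of 7
  2: map_offsets: 7 entries, threshold 12
  3: probe_limits start: n=7 cutoff=12
Execution walk:
  probe_limits([-5, 1, -4, -3, -5, 12, -3], 14) -> None  [called from map_offsets, line 9]
Log origins:
  1: from main, line 31
  2: from map_offsets, line 8
  3: from probe_limits, line 2
  4: from map_offsets, line 10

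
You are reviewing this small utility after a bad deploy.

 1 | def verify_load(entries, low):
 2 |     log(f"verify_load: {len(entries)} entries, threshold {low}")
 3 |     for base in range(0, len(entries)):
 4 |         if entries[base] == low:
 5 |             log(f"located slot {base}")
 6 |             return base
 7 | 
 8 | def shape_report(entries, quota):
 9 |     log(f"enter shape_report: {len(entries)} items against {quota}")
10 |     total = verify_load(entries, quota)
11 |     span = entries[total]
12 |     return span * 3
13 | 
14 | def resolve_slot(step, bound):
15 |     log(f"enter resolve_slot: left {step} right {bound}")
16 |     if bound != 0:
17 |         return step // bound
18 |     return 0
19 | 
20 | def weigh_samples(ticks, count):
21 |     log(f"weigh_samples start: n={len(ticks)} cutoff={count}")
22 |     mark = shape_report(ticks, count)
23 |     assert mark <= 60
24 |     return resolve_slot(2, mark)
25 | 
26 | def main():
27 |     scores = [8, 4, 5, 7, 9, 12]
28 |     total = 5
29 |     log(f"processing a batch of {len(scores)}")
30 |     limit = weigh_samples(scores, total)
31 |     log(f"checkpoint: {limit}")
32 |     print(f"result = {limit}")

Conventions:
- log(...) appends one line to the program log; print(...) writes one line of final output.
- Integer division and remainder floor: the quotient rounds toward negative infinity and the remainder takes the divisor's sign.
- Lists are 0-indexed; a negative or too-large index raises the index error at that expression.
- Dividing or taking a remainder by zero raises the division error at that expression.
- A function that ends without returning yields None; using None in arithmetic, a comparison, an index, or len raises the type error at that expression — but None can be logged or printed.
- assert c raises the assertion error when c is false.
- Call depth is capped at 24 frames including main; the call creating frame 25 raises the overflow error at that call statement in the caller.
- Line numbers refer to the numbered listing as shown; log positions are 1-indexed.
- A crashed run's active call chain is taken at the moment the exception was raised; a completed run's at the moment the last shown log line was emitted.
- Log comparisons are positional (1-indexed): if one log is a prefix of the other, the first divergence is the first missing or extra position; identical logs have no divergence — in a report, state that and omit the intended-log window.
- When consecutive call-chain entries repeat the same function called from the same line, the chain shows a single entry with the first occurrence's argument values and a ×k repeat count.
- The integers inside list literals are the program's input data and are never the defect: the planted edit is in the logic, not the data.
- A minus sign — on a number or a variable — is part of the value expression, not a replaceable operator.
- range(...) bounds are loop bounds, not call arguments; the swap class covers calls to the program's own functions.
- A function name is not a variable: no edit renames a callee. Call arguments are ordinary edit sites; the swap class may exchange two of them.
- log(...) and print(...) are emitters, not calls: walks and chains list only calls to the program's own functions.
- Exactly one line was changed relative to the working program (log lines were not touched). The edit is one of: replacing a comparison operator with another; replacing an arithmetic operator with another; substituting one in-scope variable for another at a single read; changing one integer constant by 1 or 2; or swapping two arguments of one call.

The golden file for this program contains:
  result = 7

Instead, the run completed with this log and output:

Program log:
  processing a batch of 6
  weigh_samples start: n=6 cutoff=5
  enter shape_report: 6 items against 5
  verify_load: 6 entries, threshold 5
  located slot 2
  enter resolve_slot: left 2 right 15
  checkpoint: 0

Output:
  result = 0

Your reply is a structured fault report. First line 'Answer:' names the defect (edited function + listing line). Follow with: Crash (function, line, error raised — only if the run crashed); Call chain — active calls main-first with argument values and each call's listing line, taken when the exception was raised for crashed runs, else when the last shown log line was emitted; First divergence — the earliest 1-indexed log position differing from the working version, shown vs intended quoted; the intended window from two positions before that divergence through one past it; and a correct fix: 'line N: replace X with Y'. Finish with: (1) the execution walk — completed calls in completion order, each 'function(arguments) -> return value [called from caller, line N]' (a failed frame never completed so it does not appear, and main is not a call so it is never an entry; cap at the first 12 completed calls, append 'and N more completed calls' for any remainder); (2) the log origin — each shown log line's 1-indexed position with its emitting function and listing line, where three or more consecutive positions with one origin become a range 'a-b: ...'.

Answer: the defect is in weigh_samples at line 24.
Core observation: At log position 6 the runs split — shown 'enter resolve_slot: left 2 right 15', but the working version logs 'enter resolve_slot: left 15 right 2'.
Call chain: main.
First divergence: at position 6 the run shows 'enter resolve_slot: left 2 right 15' where the working version logs 'enter resolve_slot: left 15 right 2'.
Intended log window:
  4: verify_load: 6 entries, threshold 5
  5: located slot 2
  6: enter resolve_slot: left 15 right 2
  7: checkpoint: 7
Execution walk:
  verify_load([8, 4, 5, 7, 9, 12], 5) -> 2  [called from shape_report, line 10]
  shape_report([8, 4, 5, 7, 9, 12], 5) -> 15  [called from weigh_samples, line 22]
  resolve_slot(2, 15) -> 0  [called from weigh_samples, line 24]
  weigh_samples([8, 4, 5, 7, 9, 12], 5) -> 0  [called from main, line 30]
Origin of each log line:
  1: emitted by main (line 29)
  2: emitted by weigh_samples (line 21)
  3: emitted by shape_report (line 9)
  4: emitted by verify_load (line 2)
  5: emitted by verify_load (line 5)
  6: emitted by resolve_slot (line 15)
  7: emitted by main (line 31)
A correct fix: line 24: replace `resolve_slot(2, mark)` with `resolve_slot(mark, 2)`.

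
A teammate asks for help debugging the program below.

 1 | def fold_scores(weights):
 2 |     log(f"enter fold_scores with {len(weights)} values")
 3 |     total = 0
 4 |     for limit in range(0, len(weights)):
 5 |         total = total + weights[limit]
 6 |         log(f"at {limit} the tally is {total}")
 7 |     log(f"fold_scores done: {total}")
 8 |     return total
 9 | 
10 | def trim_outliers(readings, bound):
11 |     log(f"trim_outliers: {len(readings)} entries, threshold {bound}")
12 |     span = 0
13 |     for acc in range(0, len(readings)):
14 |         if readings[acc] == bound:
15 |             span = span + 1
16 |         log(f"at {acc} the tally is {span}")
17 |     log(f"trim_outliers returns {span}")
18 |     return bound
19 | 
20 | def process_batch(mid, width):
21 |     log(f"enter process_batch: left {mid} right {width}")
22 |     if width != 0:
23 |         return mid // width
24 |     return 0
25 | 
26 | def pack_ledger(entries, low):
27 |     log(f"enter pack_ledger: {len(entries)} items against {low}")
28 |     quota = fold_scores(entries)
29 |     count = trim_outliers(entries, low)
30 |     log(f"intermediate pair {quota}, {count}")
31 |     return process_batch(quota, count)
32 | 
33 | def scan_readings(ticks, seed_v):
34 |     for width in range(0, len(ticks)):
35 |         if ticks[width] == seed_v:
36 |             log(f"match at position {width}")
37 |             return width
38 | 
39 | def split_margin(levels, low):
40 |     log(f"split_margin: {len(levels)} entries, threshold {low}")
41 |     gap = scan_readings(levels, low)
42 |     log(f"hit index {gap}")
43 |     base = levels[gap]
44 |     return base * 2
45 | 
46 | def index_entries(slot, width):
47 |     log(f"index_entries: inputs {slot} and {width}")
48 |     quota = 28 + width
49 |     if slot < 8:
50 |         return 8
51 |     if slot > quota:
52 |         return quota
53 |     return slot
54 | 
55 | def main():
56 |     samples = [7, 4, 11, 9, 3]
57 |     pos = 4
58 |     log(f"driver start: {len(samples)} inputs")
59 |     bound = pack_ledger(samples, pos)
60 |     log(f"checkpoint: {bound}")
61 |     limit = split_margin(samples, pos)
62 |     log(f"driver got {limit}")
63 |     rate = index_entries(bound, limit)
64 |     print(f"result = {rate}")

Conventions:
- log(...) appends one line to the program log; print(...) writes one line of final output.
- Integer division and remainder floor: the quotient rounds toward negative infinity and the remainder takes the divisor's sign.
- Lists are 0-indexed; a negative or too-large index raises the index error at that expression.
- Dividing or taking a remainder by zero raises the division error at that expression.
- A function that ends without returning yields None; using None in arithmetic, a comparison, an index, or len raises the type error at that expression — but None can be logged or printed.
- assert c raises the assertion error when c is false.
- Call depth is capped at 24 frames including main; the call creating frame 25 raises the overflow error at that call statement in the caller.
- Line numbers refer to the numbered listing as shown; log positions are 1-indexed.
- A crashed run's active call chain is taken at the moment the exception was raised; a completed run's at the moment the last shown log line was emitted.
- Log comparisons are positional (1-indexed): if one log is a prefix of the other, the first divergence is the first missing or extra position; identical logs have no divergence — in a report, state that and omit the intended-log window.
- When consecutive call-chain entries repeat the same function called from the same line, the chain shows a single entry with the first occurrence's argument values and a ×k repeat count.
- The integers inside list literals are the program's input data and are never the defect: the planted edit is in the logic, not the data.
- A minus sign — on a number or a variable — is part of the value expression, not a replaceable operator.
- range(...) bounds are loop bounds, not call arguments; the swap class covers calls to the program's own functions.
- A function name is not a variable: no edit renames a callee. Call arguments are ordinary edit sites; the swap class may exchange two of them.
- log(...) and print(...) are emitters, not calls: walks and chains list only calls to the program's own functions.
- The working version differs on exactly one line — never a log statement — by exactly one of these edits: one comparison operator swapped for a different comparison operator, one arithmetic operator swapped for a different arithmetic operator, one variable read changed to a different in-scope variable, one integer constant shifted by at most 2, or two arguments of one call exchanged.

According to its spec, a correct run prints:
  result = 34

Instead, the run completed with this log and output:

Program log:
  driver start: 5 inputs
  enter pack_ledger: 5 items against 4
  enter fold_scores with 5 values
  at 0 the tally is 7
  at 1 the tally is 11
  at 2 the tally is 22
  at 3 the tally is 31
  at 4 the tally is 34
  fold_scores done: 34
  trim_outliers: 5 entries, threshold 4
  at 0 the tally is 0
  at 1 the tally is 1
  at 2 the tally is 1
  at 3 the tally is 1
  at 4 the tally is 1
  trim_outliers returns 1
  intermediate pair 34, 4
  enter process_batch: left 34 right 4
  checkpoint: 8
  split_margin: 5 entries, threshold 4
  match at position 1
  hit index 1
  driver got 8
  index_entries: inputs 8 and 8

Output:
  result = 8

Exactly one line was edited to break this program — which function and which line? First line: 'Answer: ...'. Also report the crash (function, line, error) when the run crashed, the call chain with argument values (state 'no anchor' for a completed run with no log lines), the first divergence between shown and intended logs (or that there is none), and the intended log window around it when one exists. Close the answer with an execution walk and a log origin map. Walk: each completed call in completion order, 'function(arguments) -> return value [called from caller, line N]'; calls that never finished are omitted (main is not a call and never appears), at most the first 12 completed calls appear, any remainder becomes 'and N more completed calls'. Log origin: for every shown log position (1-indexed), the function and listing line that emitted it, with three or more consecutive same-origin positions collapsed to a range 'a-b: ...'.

Answer: the defect is in trim_outliers at line 18.
Key fact: The log first diverges at position 17: the faulty run prints 'intermediate pair 34, 4' where the working version prints 'intermediate pair 34, 1'.
Call chain: main -> index_entries(8, 8) (called at line 63).
First divergence: position 17; shown 'intermediate pair 34, 4' vs intended 'intermediate pair 34, 1'.
Intended log window:
  15: at 4 the tally is 1
  16: trim_outliers returns 1
  17: intermediate pair 34, 1
  18: enter process_batch: left 34 right 1
Execution walk:
  fold_scores([7, 4, 11, 9, 3]) -> 34  [called from pack_ledger, line 28]
  trim_outliers([7, 4, 11, 9, 3], 4) -> 4  [called from pack_ledger, line 29]
  process_batch(34, 4) -> 8  [called from pack_ledger, line 31]
  pack_ledger([7, 4, 11, 9, 3], 4) -> 8  [called from main, line 59]
  scan_readings([7, 4, 11, 9, 3], 4) -> 1  [called from split_margin, line 41]
  split_margin([7, 4, 11, 9, 3], 4) -> 8  [called from main, line 61]
  index_entries(8, 8) -> 8  [called from main, line 63]
Log origins:
  1: emitted by main (line 58)
  2: emitted by pack_ledger (line 27)
  3: emitted by fold_scores (line 2)
  4-8: emitted by fold_scores (line 6)
  9: emitted by fold_scores (line 7)
  10: emitted by trim_outliers (line 11)
  11-15: emitted by trim_outliers (line 16)
  16: emitted by trim_outliers (line 17)
  17: emitted by pack_ledger (line 30)
  18: emitted by process_batch (line 21)
  19: emitted by main (line 60)
  20: emitted by split_margin (line 40)
  21: emitted by scan_readings (line 36)
  22: emitted by split_margin (line 42)
  23: emitted by main (line 62)
  24: emitted by index_entries (line 47)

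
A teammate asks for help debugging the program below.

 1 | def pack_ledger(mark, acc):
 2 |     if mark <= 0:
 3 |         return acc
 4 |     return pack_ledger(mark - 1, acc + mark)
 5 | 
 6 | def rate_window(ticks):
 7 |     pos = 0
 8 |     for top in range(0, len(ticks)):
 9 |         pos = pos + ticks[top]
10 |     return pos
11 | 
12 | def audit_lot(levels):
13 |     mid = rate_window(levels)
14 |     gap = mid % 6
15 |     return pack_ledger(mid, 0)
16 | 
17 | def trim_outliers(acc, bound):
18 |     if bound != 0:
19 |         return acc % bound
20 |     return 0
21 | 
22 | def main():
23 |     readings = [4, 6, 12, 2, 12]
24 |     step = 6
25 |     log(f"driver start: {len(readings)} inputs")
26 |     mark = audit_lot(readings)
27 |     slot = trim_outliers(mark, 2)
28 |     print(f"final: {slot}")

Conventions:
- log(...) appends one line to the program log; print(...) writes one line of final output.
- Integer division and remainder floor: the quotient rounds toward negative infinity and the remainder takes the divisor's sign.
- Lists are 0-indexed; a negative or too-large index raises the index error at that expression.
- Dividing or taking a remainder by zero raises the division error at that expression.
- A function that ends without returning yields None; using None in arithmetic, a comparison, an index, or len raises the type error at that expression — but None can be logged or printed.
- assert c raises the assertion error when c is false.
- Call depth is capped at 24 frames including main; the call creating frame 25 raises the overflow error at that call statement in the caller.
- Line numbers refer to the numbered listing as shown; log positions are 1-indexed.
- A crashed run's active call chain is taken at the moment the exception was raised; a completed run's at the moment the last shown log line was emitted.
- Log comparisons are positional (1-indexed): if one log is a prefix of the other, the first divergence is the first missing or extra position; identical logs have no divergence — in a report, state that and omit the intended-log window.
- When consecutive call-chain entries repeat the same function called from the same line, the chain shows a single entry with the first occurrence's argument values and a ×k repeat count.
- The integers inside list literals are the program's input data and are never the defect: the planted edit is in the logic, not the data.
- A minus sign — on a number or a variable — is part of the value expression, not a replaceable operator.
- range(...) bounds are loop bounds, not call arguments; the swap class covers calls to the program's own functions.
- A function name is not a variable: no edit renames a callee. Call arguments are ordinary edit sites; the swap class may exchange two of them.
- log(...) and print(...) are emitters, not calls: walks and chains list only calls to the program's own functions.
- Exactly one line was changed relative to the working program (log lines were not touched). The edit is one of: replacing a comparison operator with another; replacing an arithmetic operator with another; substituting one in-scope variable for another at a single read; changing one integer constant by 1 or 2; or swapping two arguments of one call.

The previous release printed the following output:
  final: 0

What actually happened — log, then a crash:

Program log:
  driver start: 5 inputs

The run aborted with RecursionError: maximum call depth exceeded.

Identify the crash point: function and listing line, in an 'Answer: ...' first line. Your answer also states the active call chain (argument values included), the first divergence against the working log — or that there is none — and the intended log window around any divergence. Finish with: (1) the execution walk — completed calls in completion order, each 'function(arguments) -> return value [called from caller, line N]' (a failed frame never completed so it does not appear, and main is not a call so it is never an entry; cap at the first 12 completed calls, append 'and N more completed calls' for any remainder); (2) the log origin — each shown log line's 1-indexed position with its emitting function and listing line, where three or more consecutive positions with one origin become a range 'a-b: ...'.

Answer: the error was raised in pack_ledger, line 4.
Core observation: The log gives no warning — it matches the intended run right up to the abort.
Call chain: main -> audit_lot([4, 6, 12, 2, 12]) (called at line 26) -> pack_ledger(36, 0) (called at line 15) -> pack_ledger(35, 36) (called at line 4) ×21.
First divergence: there is none — every log position agrees.
Execution walk:
  rate_window([4, 6, 12, 2, 12]) -> 36  [called from audit_lot, line 13]
Log line origins:
  1 — main, line 25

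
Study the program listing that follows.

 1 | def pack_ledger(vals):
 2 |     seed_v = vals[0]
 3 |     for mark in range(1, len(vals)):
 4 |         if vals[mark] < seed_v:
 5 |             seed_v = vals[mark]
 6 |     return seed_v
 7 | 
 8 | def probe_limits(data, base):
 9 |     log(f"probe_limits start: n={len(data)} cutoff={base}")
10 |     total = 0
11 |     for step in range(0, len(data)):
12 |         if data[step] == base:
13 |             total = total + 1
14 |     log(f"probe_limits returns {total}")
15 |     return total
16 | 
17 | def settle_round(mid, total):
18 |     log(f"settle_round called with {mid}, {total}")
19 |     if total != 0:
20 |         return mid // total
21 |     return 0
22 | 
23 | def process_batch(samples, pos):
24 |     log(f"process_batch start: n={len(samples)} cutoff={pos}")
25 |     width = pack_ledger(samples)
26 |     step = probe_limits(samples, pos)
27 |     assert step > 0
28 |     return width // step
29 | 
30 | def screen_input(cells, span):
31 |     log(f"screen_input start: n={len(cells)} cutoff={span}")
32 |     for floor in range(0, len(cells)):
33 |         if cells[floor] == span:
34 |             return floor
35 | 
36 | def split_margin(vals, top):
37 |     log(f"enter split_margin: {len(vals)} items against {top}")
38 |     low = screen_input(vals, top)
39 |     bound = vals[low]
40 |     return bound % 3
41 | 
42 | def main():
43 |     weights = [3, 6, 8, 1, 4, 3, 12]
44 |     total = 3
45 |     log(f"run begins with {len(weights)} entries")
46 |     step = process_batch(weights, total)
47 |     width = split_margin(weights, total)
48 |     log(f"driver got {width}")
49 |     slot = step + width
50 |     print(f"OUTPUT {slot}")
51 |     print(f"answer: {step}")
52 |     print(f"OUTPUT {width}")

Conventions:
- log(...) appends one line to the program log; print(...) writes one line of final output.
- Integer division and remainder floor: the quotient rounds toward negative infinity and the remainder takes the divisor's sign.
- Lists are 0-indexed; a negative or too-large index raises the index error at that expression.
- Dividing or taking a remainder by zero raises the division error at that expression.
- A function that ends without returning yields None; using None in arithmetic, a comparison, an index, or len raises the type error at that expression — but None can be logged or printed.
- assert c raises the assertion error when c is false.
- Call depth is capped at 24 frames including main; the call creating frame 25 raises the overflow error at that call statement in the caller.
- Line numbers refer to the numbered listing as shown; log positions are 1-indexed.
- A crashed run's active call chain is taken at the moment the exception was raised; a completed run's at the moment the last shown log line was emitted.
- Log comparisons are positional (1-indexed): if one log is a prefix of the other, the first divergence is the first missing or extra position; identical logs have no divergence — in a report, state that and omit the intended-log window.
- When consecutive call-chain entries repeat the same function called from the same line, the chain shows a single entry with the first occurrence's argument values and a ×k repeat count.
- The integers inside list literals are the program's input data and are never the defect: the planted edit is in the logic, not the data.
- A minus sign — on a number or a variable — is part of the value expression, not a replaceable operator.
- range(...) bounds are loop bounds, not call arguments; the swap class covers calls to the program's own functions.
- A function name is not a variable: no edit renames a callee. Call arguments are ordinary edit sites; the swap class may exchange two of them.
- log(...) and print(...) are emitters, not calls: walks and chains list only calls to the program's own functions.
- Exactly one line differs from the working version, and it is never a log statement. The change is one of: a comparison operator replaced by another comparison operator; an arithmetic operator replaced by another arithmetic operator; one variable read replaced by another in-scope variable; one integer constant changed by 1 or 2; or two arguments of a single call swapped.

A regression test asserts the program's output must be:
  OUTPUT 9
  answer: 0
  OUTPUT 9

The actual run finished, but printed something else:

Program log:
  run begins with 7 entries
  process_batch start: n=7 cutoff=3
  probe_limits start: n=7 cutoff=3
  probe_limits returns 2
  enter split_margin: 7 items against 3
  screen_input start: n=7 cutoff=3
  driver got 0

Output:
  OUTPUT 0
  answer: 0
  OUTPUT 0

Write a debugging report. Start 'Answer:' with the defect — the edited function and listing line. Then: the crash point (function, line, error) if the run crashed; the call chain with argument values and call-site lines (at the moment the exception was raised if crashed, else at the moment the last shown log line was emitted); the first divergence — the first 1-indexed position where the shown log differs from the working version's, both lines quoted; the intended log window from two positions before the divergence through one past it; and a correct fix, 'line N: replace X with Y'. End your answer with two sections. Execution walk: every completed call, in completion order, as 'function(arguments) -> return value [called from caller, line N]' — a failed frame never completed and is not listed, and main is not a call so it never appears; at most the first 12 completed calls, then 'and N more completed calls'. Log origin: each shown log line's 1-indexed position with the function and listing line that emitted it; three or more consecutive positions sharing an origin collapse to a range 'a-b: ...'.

Answer: the defect is in split_margin at line 40.
The tell: Position 7 is the first bad log line: 'driver got 0' should read 'driver got 9'.
Call chain: main.
First divergence: position 7 — the shown line 'driver got 0' should read 'driver got 9'.
Intended log window:
  5: enter split_margin: 7 items against 3
  6: screen_input start: n=7 cutoff=3
  7: driver got 9
Execution walk:
  pack_ledger([3, 6, 8, 1, 4, 3, 12]) -> 1  [called from process_batch, line 25]
  probe_limits([3, 6, 8, 1, 4, 3, 12], 3) -> 2  [called from process_batch, line 26]
  process_batch([3, 6, 8, 1, 4, 3, 12], 3) -> 0  [called from main, line 46]
  screen_input([3, 6, 8, 1, 4, 3, 12], 3) -> 0  [called from split_margin, line 38]
  split_margin([3, 6, 8, 1, 4, 3, 12], 3) -> 0  [called from main, line 47]
Log line origins:
  1 — main, line 45
  2 — process_batch, line 24
  3 — probe_limits, line 9
  4 — probe_limits, line 14
  5 — split_margin, line 37
  6 — screen_input, line 31
  7 — main, line 48
A correct fix: line 40: replace `%` with `*`.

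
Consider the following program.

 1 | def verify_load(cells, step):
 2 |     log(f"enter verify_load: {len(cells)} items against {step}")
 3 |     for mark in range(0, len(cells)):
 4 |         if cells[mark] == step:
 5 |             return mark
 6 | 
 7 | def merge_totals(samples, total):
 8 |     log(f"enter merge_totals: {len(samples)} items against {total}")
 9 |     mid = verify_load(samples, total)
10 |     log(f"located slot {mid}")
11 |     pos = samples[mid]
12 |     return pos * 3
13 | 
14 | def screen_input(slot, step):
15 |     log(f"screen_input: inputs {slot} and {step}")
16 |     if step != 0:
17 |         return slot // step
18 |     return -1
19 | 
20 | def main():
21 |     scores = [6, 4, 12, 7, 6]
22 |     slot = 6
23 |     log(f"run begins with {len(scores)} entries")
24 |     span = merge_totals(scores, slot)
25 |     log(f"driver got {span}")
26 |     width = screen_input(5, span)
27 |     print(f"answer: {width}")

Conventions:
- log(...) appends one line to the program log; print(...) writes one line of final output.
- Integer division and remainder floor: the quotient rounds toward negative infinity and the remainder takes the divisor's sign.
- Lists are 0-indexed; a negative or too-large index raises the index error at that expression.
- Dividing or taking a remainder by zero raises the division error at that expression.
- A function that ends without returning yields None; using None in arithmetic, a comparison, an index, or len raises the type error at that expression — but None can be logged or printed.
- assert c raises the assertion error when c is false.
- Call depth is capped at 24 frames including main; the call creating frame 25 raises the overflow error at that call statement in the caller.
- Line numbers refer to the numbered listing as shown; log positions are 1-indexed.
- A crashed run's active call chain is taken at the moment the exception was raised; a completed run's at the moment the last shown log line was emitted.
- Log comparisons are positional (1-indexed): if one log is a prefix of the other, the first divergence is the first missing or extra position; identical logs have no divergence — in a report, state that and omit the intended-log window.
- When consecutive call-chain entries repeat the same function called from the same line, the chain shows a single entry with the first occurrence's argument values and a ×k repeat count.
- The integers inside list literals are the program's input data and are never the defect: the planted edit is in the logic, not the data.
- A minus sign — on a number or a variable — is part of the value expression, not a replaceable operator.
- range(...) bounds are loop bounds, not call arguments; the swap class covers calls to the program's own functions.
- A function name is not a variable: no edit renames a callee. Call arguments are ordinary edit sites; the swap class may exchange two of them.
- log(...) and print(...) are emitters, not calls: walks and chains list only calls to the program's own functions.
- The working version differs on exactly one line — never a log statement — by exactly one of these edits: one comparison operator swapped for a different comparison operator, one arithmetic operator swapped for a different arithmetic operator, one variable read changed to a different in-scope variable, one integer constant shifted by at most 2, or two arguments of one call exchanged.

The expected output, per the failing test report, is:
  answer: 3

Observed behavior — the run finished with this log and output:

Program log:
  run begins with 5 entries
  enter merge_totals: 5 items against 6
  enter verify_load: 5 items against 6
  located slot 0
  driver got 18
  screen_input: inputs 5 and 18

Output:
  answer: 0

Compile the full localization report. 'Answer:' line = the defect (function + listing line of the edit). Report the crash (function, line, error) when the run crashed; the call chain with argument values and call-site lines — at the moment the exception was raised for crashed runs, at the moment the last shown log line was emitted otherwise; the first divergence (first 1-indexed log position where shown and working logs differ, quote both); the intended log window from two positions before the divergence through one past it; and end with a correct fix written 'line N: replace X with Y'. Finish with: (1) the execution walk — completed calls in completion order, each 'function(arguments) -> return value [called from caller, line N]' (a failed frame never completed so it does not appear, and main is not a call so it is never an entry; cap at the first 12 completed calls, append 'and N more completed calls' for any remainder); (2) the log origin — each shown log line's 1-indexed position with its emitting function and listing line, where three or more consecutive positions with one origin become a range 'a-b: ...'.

Answer: the defect is in main at line 26.
Key fact: The earliest visible damage is log position 6 — 'screen_input: inputs 5 and 18' rather than the intended 'screen_input: inputs 18 and 5'.
Call chain: main -> screen_input(5, 18) (called at line 26).
First divergence: at position 6 the run shows 'screen_input: inputs 5 and 18' where the working version logs 'screen_input: inputs 18 and 5'.
Intended log window:
  4: located slot 0
  5: driver got 18
  6: screen_input: inputs 18 and 5
Execution walk:
  verify_load([6, 4, 12, 7, 6], 6) -> 0  [called from merge_totals, line 9]
  merge_totals([6, 4, 12, 7, 6], 6) -> 18  [called from main, line 24]
  screen_input(5, 18) -> 0  [called from main, line 26]
Log line origins:
  1: from main, line 23
  2: from merge_totals, line 8
  3: from verify_load, line 2
  4: from merge_totals, line 10
  5: from main, line 25
  6: from screen_input, line 15
A correct fix: line 26: replace `screen_input(5, span)` with `screen_input(span, 5)`.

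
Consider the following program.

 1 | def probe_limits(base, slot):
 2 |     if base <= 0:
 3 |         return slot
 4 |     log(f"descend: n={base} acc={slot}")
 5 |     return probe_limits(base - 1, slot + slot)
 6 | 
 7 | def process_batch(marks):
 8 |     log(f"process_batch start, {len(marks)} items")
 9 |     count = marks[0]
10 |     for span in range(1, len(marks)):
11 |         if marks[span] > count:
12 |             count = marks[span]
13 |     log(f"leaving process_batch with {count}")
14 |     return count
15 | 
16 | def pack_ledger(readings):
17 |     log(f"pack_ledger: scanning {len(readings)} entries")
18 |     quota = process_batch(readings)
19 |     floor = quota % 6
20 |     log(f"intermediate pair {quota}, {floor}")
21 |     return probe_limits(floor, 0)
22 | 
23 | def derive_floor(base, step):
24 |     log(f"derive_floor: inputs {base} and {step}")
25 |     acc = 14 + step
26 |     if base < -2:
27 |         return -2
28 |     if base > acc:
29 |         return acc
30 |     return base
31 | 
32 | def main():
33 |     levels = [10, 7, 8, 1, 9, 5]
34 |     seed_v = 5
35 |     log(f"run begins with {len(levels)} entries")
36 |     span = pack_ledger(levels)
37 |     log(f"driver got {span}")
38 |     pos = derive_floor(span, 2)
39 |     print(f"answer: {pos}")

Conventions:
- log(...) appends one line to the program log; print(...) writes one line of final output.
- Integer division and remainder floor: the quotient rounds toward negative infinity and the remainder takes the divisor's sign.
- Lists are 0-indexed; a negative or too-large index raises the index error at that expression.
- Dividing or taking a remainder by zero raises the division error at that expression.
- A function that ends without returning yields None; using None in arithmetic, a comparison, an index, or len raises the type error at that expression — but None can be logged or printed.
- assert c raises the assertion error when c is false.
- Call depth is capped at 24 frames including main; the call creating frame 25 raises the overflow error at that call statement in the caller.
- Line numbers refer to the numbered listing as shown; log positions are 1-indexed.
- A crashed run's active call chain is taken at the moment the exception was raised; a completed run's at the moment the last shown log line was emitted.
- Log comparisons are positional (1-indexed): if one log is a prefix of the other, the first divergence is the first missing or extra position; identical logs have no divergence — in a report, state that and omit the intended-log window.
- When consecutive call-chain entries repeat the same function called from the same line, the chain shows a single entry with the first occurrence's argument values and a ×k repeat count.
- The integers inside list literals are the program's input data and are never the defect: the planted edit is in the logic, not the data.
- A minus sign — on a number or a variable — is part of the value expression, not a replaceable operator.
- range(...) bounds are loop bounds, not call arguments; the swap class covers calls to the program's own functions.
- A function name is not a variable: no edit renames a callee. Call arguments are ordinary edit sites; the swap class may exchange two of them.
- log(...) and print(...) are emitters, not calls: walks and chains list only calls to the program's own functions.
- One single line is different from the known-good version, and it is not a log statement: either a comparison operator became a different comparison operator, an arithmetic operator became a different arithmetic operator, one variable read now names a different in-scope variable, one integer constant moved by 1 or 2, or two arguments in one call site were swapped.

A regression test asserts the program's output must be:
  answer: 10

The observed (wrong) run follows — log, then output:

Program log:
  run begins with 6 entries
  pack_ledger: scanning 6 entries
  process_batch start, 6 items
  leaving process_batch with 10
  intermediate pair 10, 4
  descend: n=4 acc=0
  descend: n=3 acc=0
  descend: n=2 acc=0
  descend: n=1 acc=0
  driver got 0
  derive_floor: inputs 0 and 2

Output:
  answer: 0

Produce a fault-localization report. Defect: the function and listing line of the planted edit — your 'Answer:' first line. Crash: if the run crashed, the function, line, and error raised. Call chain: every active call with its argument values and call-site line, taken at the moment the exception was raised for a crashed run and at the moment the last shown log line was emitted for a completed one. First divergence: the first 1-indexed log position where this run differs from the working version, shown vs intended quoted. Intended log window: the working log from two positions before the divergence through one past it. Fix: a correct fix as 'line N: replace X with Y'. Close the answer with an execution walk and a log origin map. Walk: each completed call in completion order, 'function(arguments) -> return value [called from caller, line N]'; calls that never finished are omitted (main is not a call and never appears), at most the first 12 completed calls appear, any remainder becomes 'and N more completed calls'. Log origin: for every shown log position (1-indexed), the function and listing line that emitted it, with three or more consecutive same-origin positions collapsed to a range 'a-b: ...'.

Answer: the defect is in probe_limits at line 5.
Core observation: Everything matches until log position 7, which reads 'descend: n=3 acc=0' in place of 'descend: n=3 acc=4'.
Call chain: main -> derive_floor(0, 2) (called at line 38).
First divergence: position 7; shown 'descend: n=3 acc=0' vs intended 'descend: n=3 acc=4'.
Intended log window:
  5: intermediate pair 10, 4
  6: descend: n=4 acc=0
  7: descend: n=3 acc=4
  8: descend: n=2 acc=7
Execution walk:
  process_batch([10, 7, 8, 1, 9, 5]) -> 10  [called from pack_ledger, line 18]
  probe_limits(0, 0) -> 0  [called from probe_limits, line 5]
  probe_limits(1, 0) -> 0  [called from probe_limits, line 5]
  probe_limits(2, 0) -> 0  [called from probe_limits, line 5]
  probe_limits(3, 0) -> 0  [called from probe_limits, line 5]
  probe_limits(4, 0) -> 0  [called from pack_ledger, line 21]
  pack_ledger([10, 7, 8, 1, 9, 5]) -> 0  [called from main, line 36]
  derive_floor(0, 2) -> 0  [called from main, line 38]
Log origin:
  1: emitted by main (line 35)
  2: emitted by pack_ledger (line 17)
  3: emitted by process_batch (line 8)
  4: emitted by process_batch (line 13)
  5: emitted by pack_ledger (line 20)
  6-9: emitted by probe_limits (line 4)
  10: emitted by main (line 37)
  11: emitted by derive_floor (line 24)
A correct fix: line 5: replace `slot + slot` with `slot + base`.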